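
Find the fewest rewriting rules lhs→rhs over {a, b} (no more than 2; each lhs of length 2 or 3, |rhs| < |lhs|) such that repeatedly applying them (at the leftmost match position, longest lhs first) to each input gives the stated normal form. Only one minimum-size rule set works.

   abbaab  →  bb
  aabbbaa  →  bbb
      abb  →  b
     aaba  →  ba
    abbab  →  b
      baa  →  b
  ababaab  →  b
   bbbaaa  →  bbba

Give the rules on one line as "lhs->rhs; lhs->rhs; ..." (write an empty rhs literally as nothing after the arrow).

  | abbaab => baab => bb
  | aabbbaa => bbbaa => bbb
  | abb => b
  | aaba => ba

aa->; ab->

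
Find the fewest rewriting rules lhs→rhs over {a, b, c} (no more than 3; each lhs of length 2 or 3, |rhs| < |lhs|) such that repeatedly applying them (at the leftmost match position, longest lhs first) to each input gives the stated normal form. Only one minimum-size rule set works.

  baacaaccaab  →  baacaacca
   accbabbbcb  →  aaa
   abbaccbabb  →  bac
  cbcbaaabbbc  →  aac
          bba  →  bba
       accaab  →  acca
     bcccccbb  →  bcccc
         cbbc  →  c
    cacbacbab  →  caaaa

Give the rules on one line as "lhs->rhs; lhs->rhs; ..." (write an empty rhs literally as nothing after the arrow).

ab->; cb->a

  | baacaaccaab => baacaacca
  | accbabbbcb => acaabbbcb => acabbcb => acbcb => aacb => aaa
  | abbaccbabb => baccbabb => bacaabb => bacab => bac
  | cbcbaaabbbc => acbaaabbbc => aaaaabbbc => aaaabbc => aaabc => aac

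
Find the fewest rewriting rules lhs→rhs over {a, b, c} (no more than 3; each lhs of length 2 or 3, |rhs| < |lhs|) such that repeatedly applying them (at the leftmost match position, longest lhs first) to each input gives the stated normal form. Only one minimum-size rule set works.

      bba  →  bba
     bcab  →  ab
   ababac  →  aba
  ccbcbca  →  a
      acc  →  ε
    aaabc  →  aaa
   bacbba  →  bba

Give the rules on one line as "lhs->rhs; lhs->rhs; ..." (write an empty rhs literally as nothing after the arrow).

  | bba
  | bcab => ab
  | ababac => ababc => aba
  | ccbcbca => bcbca => bca => a

ac->c; bc->; cc->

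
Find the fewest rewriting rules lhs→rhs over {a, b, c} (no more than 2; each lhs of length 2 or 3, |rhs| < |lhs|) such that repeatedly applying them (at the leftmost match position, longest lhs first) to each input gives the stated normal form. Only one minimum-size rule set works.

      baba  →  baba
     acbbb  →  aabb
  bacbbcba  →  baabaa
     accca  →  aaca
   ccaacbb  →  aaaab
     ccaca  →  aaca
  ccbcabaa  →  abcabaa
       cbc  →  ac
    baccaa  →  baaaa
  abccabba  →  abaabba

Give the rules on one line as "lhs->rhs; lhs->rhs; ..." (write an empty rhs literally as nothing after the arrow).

cb->a; cc->a

  | baba
  | acbbb => aabb
  | bacbbcba => baabcba => baabaa
  | accca => aaca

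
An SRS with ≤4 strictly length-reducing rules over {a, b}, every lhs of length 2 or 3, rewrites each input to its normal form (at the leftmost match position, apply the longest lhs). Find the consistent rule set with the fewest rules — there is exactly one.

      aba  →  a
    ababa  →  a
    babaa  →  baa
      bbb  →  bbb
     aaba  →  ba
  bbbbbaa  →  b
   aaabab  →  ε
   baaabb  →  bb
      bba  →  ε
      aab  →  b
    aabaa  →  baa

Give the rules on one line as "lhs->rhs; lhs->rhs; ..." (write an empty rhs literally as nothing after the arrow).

  | aba => a
  | ababa => aba => a
  | babaa => baa
  | bbb

aab->b; ab->; bba->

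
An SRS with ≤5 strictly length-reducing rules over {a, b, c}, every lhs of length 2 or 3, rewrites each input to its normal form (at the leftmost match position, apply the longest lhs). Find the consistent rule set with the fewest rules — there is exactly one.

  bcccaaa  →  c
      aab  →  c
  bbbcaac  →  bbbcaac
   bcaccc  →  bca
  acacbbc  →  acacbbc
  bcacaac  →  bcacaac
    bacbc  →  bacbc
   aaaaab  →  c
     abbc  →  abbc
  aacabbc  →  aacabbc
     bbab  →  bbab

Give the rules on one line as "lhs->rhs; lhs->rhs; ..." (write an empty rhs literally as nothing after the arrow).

aaa->; aab->c; bcc->; ccc->

  | bcccaaa => caaa => c
  | aab => c
  | bbbcaac
  | bcaccc => bca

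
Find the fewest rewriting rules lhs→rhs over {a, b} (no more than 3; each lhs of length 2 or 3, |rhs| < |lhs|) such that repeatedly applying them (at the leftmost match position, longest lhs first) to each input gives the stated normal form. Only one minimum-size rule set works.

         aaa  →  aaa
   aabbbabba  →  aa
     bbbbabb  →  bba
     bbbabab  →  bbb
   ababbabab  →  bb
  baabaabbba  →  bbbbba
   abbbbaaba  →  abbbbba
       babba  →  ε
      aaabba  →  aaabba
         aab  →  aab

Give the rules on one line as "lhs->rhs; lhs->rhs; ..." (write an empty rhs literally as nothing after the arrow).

aba->; baa->b; bab->a

  | aaa
  | aabbbabba => aabbaba => aabaa => aa
  | bbbbabb => bbbab => bba
  | bbbabab => bbaab => bbb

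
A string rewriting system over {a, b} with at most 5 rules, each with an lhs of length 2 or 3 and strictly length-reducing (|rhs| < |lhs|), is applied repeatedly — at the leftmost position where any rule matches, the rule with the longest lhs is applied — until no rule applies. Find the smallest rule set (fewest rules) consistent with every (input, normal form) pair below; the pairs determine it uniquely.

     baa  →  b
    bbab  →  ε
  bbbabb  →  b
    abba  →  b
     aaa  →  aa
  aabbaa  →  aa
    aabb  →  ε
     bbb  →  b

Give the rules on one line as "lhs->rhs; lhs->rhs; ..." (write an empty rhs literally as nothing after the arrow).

  | baa => ba => b
  | bbab => ab => ε
  | bbbabb => babb => bbb => b
  | abba => ba => b

aaa->aa; ab->; ba->b; bb->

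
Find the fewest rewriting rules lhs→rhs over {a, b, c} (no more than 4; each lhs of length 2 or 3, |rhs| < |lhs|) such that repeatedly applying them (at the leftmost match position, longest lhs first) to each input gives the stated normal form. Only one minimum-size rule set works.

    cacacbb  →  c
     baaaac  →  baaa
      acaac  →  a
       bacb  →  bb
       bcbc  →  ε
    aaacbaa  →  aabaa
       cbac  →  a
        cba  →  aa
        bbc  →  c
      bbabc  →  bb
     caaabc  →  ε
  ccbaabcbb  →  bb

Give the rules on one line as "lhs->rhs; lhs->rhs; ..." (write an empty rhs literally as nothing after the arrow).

ac->; bc->c; ca->c; cb->a

  | cacacbb => ccacbb => cccbb => ccab => ccb => ca => c
  | baaaac => baaa
  | acaac => aac => a
  | bacb => bb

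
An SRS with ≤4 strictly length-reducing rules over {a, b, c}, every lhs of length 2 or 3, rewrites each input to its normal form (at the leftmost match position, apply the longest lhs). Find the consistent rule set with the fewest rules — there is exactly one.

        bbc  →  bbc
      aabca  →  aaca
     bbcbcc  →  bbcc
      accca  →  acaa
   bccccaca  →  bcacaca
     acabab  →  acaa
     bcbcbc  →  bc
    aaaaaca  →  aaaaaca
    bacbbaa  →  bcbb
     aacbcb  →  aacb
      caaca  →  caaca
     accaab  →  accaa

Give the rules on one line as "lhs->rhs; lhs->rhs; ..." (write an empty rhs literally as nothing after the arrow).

ab->a; ba->b; cbc->c; ccc->ca

  | bbc
  | aabca => aaca
  | bbcbcc => bbcc
  | accca => acaa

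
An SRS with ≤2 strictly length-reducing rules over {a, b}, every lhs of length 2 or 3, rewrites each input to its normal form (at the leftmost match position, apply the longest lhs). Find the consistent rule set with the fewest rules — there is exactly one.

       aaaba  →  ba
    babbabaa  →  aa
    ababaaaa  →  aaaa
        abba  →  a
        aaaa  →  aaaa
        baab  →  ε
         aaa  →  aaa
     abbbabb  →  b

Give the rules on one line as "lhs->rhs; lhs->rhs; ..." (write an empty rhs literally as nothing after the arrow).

ab->b; bb->

  | aaaba => aaba => aba => ba
  | babbabaa => bbbabaa => babaa => bbaa => aa
  | ababaaaa => babaaaa => bbaaaa => aaaa
  | abba => bba => a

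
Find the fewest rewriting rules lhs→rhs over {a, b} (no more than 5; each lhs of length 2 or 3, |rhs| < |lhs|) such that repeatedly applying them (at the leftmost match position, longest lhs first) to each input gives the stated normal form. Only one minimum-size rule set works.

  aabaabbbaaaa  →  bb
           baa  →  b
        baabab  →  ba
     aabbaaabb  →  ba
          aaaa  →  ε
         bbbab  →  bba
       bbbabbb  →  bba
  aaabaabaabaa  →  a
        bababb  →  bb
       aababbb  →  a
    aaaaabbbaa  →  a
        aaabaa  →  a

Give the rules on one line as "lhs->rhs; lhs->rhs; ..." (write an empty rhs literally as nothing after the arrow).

aa->; aab->; ab->a; bbb->bb

  | aabaabbbaaaa => aabbbaaaa => bbaaaa => bbaa => bb
  | baa => b
  | baabab => bab => ba
  | aabbaaabb => baaabb => babb => bab => ba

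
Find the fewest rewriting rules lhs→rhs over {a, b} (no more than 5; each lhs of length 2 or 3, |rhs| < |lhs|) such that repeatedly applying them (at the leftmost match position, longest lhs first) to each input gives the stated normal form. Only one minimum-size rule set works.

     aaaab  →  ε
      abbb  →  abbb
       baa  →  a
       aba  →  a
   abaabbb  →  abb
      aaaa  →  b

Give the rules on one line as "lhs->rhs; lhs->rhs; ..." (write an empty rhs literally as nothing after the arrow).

  | aaaab => bbab => ba => ε
  | abbb
  | baa => a
  | aba => a

aaa->bb; aab->a; ba->; bab->a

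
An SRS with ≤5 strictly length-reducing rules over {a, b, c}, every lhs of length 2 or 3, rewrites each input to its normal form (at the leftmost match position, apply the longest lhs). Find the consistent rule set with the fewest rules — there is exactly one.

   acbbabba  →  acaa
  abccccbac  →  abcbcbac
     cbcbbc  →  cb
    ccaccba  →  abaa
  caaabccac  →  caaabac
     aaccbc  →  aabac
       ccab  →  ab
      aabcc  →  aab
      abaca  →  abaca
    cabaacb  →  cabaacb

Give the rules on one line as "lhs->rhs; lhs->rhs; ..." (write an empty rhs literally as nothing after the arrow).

bb->; cc->; ccb->ba; ccc->cb

  | acbbabba => acabba => acaa
  | abccccbac => abcbcbac
  | cbcbbc => cbcc => cb
  | ccaccba => accba => abaa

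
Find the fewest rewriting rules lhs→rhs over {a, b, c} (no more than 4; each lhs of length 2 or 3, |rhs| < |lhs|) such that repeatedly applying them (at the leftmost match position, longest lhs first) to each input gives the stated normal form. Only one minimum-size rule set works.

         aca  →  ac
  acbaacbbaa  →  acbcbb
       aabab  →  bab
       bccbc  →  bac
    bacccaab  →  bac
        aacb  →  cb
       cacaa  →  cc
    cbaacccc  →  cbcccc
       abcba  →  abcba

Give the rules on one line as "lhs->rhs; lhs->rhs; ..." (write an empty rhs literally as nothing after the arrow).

  | aca => ac
  | acbaacbbaa => acbcbbaa => acbcbb
  | aabab => bab
  | bccbc => bac

aa->; ca->c; ccb->a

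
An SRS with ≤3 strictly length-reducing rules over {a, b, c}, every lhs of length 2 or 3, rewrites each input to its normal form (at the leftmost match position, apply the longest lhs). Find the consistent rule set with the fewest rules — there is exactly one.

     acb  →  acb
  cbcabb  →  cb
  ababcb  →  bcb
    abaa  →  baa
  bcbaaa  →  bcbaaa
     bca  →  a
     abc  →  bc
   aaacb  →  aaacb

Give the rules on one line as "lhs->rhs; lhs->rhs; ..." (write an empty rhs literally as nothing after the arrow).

ab->b; bb->b; bca->a

  | acb
  | cbcabb => cabb => cbb => cb
  | ababcb => babcb => bbcb => bcb
  | abaa => baa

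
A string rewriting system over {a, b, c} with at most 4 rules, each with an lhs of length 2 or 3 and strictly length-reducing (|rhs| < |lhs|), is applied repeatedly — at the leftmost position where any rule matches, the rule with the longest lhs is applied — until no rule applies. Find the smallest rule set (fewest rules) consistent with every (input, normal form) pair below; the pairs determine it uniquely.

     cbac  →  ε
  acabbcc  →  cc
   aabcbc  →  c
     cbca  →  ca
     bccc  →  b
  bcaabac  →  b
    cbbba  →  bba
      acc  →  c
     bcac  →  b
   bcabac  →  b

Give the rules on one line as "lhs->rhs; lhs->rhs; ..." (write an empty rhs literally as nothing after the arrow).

ab->c; ac->; bc->b; cb->

  | cbac => ac => ε
  | acabbcc => abbcc => cbcc => cc
  | aabcbc => accbc => cbc => c
  | cbca => ca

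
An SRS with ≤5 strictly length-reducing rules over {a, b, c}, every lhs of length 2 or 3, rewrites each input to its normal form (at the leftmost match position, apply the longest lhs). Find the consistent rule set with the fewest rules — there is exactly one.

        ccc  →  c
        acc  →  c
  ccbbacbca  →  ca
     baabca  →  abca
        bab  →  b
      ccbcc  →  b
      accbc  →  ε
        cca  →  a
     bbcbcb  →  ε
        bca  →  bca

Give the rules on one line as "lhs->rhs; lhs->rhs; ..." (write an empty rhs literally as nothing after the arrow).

ac->; ba->; cb->a; cc->

  | ccc => c
  | acc => c
  | ccbbacbca => bbacbca => bcbca => baca => ca
  | baabca => abca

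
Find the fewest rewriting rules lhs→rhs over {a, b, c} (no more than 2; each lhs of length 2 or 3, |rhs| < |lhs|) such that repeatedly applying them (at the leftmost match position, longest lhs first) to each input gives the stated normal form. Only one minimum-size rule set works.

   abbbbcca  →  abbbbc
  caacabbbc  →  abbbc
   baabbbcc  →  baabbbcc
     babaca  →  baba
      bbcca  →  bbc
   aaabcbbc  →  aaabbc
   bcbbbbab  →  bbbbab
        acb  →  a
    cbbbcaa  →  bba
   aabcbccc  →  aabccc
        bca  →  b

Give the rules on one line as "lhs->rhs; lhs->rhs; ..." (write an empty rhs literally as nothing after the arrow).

  | abbbbcca => abbbbc
  | caacabbbc => acabbbc => abbbc
  | baabbbcc
  | babaca => baba

ca->; cb->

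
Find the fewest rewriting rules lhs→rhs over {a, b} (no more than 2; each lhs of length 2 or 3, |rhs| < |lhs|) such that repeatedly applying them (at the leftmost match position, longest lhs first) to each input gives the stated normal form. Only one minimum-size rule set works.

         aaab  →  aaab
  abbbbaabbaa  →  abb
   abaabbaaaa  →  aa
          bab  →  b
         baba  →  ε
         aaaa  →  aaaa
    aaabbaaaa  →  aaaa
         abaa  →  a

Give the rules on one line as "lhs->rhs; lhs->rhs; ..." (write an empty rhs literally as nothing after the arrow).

aba->; ba->

  | aaab
  | abbbbaabbaa => abbbabbaa => abbbbaa => abbba => abb
  | abaabbaaaa => abbaaaa => abaaa => aa
  | bab => b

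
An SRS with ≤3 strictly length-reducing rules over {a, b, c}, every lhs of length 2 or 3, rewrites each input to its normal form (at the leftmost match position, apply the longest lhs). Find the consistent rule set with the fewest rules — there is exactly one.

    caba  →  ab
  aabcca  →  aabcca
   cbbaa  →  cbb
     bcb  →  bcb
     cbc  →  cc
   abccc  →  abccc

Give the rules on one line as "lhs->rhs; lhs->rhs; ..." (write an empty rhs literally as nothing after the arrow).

ba->b; cab->ab; cbc->cc

  | caba => aba => ab
  | aabcca
  | cbbaa => cbba => cbb
  | bcb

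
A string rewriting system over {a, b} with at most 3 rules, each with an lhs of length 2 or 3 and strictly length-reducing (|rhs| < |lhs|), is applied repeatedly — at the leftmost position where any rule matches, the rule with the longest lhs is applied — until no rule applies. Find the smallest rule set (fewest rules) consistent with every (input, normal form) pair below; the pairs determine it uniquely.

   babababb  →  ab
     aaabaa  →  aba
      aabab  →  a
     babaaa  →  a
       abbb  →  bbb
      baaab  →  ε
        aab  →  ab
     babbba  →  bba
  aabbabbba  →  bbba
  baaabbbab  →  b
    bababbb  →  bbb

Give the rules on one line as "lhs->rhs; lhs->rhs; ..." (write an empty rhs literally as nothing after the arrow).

  | babababb => ababb => ab
  | aaabaa => aabaa => abaa => aba
  | aabab => abab => a
  | babaaa => aaa => aa => a

aa->a; abb->bb; bab->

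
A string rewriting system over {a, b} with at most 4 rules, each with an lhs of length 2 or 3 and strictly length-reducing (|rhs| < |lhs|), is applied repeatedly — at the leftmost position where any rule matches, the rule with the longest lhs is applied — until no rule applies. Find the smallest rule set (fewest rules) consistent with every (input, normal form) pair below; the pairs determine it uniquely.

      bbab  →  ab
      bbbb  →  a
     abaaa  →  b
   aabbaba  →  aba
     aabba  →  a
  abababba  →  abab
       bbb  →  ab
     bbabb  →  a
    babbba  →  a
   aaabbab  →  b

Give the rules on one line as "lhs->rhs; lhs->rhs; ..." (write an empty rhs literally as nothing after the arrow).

aa->; aaa->bb; bb->; bbb->ab

  | bbab => ab
  | bbbb => abb => a
  | abaaa => abbb => aab => b
  | aabbaba => bbaba => aba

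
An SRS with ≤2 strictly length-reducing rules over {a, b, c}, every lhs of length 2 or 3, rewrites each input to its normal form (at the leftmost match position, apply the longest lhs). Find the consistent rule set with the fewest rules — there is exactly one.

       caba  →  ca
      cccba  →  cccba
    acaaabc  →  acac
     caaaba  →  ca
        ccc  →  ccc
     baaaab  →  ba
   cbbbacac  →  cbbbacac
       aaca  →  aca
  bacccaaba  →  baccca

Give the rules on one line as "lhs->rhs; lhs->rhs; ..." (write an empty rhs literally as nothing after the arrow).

aa->a; ab->a

  | caba => caa => ca
  | cccba
  | acaaabc => acaabc => acabc => acac
  | caaaba => caaba => caba => caa => ca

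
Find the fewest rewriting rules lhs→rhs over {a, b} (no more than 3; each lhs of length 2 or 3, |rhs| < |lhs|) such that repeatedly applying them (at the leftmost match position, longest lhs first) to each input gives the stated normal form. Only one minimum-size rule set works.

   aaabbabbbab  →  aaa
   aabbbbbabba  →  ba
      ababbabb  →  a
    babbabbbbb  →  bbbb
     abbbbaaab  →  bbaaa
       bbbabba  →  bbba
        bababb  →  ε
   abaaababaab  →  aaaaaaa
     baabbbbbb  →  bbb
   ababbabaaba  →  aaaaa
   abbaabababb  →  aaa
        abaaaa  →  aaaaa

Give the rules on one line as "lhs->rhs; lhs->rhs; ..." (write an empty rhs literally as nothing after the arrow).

ab->a; abb->; bab->

  | aaabbabbbab => aaabbbab => aabab => aaab => aaa
  | aabbbbbabba => abbbabba => babba => ba
  | ababbabb => aabbabb => aabb => a
  | babbabbbbb => babbbbb => bbbb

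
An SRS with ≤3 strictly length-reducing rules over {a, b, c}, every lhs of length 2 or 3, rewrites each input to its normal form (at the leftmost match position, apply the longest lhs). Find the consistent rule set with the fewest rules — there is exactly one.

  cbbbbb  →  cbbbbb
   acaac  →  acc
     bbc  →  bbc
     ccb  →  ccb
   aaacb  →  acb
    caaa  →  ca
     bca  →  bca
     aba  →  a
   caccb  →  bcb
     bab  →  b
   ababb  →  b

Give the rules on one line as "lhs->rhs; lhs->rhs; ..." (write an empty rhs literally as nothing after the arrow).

aa->; ab->; cac->b

  | cbbbbb
  | acaac => acc
  | bbc
  | ccb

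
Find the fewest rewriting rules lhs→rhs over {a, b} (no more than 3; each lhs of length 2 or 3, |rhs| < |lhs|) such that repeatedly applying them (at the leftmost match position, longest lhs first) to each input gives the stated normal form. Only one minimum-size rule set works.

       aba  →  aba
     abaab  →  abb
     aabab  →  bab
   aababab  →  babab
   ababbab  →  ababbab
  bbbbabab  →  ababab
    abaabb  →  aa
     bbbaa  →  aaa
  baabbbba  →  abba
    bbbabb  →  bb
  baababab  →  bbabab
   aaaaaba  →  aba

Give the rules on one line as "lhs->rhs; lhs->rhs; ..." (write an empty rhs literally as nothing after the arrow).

aab->b; bbb->a

  | aba
  | abaab => abb
  | aabab => bab
  | aababab => babab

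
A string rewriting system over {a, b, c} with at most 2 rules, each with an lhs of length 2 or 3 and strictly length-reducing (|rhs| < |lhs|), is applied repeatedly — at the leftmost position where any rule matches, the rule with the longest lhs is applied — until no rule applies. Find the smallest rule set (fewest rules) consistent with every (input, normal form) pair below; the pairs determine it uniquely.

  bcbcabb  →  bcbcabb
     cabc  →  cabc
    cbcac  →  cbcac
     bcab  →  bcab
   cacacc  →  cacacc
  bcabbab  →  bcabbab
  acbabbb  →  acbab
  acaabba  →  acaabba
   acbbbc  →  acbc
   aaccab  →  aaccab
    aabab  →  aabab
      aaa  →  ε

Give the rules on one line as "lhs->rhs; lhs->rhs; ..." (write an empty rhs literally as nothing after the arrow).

  | bcbcabb
  | cabc
  | cbcac
  | bcab

aaa->; bbb->b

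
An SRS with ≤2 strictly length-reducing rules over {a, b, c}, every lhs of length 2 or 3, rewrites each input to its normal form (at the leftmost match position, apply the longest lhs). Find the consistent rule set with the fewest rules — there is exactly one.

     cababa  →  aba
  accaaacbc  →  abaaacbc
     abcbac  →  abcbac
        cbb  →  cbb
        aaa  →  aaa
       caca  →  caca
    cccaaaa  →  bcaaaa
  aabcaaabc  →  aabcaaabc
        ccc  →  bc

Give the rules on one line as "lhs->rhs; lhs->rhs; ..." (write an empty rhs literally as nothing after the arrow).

cab->; cc->b

  | cababa => aba
  | accaaacbc => abaaacbc
  | abcbac
  | cbb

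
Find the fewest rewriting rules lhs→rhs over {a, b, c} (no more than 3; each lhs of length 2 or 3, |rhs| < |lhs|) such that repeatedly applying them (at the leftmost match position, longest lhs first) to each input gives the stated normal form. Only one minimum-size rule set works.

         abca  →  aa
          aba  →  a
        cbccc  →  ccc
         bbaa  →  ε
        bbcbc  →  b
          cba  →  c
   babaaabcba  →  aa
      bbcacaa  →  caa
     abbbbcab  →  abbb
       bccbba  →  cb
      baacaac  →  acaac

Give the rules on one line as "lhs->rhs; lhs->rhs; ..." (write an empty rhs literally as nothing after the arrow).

ba->; bc->

  | abca => aa
  | aba => a
  | cbccc => ccc
  | bbaa => ba => ε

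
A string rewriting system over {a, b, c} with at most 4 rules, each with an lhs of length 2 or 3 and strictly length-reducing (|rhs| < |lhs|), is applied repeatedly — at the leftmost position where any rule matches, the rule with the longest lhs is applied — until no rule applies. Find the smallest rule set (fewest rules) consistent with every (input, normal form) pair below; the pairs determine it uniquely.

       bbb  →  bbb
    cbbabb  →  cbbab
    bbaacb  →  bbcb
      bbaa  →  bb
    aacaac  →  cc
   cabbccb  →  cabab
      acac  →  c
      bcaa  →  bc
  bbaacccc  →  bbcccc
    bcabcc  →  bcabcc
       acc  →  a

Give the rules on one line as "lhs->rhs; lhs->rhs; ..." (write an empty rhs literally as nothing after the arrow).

  | bbb
  | cbbabb => cbbab
  | bbaacb => bbcb
  | bbaa => bb

aa->; abb->ab; ac->a; ccb->ab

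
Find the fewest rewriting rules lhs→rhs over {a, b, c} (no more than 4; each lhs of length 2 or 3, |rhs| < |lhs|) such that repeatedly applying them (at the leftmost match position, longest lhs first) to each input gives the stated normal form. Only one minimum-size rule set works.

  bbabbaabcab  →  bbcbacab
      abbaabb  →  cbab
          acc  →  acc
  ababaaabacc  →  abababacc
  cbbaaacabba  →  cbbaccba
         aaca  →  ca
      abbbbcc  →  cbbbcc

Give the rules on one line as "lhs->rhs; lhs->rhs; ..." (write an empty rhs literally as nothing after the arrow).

  | bbabbaabcab => bbcbaabcab => bbcbacab
  | abbaabb => cbaabb => cbab
  | acc
  | ababaaabacc => abababacc

aa->; aab->a; abb->cb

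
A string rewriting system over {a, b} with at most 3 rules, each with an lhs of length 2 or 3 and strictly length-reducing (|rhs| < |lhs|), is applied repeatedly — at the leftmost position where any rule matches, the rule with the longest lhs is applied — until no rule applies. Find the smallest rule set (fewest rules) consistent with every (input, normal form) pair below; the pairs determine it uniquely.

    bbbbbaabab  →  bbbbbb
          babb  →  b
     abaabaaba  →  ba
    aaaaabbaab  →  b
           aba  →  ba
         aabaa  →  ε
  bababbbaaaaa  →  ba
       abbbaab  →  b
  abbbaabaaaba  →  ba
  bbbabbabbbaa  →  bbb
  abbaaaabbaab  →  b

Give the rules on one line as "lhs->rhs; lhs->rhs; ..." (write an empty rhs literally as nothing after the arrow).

ab->b; abb->; baa->

  | bbbbbaabab => bbbbbab => bbbbbb
  | babb => b
  | abaabaaba => baabaaba => baaba => ba
  | aaaaabbaab => aaaaaab => aaaaab => aaaab => aaab => aab => ab => b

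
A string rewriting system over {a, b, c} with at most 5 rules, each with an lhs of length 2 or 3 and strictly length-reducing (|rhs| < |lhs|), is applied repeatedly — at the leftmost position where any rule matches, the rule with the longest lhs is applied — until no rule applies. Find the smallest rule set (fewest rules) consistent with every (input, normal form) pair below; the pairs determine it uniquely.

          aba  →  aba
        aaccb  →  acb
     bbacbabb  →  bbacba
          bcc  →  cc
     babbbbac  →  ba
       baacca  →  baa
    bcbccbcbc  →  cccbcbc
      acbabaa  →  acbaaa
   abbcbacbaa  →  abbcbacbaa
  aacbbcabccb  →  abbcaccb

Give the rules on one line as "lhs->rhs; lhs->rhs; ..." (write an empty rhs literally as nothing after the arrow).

aac->a; aca->aa; bab->ba; bcc->cc

  | aba
  | aaccb => acb
  | bbacbabb => bbacbab => bbacba
  | bcc => cc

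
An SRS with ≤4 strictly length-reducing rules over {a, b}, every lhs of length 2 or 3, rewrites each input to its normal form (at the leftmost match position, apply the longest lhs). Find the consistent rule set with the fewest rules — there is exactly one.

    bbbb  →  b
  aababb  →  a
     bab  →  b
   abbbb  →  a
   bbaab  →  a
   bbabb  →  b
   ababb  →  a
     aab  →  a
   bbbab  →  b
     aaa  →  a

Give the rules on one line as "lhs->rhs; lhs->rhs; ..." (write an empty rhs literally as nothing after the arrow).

aa->a; ab->a; ba->; bb->b

  | bbbb => bbb => bb => b
  | aababb => ababb => aabb => abb => ab => a
  | bab => b
  | abbbb => abbb => abb => ab => a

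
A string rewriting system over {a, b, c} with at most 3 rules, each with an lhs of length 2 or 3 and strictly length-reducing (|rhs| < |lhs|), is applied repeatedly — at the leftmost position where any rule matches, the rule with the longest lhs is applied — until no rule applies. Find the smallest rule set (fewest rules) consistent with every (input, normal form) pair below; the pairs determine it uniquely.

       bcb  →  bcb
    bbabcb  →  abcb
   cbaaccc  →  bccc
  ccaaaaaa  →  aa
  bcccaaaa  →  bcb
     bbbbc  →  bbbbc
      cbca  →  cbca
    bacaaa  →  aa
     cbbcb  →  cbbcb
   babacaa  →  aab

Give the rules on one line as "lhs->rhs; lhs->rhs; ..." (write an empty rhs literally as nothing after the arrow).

ba->a; caa->b

  | bcb
  | bbabcb => babcb => abcb
  | cbaaccc => caaccc => bccc
  | ccaaaaaa => cbaaaa => caaaa => baa => aa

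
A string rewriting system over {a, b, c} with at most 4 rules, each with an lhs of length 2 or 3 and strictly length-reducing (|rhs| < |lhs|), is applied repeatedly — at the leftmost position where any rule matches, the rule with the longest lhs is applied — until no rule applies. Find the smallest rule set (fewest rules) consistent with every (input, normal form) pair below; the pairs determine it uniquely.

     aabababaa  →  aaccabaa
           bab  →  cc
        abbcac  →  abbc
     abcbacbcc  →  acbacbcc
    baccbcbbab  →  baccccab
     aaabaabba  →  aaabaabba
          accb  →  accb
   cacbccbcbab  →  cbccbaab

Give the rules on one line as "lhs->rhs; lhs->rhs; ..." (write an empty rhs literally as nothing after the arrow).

abc->ac; bab->cc; bcb->ba; cac->c

  | aabababaa => aaccabaa
  | bab => cc
  | abbcac => abbc
  | abcbacbcc => acbacbcc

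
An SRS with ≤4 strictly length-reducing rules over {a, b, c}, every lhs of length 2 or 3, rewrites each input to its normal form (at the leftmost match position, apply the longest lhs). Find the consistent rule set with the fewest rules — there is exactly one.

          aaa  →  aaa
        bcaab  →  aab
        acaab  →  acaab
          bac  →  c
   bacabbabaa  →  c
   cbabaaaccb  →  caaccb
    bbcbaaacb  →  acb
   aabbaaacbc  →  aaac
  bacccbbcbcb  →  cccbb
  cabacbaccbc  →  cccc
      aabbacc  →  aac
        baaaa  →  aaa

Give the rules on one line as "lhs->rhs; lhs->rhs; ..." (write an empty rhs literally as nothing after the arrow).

  | aaa
  | bcaab => aab
  | acaab
  | bac => c

ba->; bc->; cab->cb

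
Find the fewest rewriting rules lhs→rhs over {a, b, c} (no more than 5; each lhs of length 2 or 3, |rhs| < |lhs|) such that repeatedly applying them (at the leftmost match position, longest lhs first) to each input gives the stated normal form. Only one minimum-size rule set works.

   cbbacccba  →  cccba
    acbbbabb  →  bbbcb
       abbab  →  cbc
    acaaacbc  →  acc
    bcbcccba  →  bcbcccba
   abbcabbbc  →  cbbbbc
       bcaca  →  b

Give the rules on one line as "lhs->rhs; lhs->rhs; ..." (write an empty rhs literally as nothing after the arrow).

ab->c; acb->b; bac->ac; ca->

  | cbbacccba => cbacccba => cacccba => cccba
  | acbbbabb => bbbabb => bbbcb
  | abbab => cbab => cbc
  | acaaacbc => aaacbc => aabc => acc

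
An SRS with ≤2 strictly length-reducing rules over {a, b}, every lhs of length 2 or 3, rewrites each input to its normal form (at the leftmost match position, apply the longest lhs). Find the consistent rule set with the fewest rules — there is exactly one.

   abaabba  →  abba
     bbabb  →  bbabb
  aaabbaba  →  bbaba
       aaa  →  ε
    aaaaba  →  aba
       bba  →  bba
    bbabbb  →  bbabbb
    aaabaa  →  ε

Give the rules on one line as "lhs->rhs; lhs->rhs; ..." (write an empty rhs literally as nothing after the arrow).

  | abaabba => abba
  | bbabb
  | aaabbaba => bbaba
  | aaa => ε

aaa->; baa->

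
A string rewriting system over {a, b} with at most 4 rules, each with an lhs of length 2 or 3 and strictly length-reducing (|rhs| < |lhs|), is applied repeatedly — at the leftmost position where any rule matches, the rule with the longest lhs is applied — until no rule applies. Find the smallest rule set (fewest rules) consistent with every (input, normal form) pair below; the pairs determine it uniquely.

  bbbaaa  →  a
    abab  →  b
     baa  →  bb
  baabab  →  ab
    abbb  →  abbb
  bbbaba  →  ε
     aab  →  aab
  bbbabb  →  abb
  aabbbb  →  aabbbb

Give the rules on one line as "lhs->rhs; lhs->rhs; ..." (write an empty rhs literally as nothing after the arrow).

aba->; ba->a; baa->bb

  | bbbaaa => bbbba => bbba => bba => ba => a
  | abab => b
  | baa => bb
  | baabab => bbbab => bbab => bab => ab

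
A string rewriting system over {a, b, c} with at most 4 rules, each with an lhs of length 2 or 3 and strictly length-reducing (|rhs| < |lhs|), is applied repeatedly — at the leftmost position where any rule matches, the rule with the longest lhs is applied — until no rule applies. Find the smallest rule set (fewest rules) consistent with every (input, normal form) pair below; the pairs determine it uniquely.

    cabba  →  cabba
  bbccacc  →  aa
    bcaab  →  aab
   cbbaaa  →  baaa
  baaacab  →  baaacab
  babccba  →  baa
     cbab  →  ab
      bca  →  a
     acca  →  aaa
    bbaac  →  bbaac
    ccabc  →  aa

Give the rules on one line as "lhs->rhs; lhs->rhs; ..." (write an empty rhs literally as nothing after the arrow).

  | cabba
  | bbccacc => bcacc => acc => aa
  | bcaab => aab
  | cbbaaa => baaa

bc->; cb->; cc->a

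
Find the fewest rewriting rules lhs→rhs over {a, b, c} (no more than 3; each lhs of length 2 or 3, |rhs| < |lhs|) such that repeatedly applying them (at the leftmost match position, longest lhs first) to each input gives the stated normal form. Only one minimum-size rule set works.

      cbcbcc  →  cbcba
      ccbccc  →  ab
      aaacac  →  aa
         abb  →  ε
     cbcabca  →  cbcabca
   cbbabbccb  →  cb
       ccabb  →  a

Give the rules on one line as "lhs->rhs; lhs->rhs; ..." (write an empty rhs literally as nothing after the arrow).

  | cbcbcc => cbcba
  | ccbccc => abccc => abac => ab
  | aaacac => aaac => aa
  | abb => ac => ε

ac->; bb->c; cc->a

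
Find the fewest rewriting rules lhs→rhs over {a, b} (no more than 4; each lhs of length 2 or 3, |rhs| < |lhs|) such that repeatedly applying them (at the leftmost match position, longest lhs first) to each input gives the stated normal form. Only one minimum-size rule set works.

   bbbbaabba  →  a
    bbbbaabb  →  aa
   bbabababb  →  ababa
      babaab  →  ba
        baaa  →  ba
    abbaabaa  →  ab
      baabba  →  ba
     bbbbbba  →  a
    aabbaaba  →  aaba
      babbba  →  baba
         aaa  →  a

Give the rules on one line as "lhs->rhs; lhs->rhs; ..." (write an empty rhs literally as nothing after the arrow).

  | bbbbaabba => bbaabba => aabba => aaa => a
  | bbbbaabb => bbaabb => aabb => aa
  | bbabababb => abababb => ababa
  | babaab => babb => ba

aaa->a; baa->b; bb->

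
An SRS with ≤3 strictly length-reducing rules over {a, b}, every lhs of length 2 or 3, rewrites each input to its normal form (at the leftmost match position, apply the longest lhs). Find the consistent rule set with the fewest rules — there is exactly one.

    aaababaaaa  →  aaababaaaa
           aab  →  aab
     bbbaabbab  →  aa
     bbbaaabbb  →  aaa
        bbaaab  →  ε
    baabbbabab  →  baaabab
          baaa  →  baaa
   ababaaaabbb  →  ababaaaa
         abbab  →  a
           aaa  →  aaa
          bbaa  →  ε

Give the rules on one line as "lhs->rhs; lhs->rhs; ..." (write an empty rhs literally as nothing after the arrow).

bb->; bba->bb; bbb->

  | aaababaaaa
  | aab
  | bbbaabbab => aabbab => aabbb => aa
  | bbbaaabbb => aaabbb => aaa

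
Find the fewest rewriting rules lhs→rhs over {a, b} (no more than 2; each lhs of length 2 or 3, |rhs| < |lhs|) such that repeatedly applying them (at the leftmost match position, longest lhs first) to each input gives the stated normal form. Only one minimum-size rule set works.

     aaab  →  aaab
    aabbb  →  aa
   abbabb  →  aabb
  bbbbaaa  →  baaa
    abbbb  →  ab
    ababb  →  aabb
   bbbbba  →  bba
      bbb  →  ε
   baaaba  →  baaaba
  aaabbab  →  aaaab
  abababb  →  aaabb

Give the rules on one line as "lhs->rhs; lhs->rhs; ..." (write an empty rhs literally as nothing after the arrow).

bab->ab; bbb->

  | aaab
  | aabbb => aa
  | abbabb => ababb => aabb
  | bbbbaaa => baaa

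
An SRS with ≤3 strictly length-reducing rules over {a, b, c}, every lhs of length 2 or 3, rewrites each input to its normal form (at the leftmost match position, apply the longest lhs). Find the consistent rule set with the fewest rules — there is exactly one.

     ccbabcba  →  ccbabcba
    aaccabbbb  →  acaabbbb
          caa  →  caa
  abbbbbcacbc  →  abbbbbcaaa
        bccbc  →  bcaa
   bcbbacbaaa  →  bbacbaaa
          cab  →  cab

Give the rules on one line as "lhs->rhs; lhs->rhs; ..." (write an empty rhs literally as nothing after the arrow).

acc->ca; cbb->b; cbc->aa

  | ccbabcba
  | aaccabbbb => acaabbbb
  | caa
  | abbbbbcacbc => abbbbbcaaa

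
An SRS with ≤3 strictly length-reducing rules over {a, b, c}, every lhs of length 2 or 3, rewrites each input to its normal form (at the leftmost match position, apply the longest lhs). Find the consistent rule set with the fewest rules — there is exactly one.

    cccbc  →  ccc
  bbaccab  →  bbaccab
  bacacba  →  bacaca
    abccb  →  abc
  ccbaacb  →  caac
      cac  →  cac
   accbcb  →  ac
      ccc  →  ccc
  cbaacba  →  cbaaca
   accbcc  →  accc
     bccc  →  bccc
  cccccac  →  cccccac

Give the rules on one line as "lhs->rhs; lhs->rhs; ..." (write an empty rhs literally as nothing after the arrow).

acb->ac; ccb->c

  | cccbc => ccc
  | bbaccab
  | bacacba => bacaca
  | abccb => abc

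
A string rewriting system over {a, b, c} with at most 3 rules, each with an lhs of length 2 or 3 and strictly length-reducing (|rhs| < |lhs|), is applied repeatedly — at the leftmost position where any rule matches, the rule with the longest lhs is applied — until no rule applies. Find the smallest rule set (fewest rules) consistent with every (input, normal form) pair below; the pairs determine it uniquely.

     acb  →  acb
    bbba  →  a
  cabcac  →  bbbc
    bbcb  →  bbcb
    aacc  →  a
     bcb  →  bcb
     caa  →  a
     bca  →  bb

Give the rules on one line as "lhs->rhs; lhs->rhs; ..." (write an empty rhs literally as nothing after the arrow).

  | acb
  | bbba => bba => ba => a
  | cabcac => bbcac => bbbc
  | bbcb

acc->; ba->a; ca->b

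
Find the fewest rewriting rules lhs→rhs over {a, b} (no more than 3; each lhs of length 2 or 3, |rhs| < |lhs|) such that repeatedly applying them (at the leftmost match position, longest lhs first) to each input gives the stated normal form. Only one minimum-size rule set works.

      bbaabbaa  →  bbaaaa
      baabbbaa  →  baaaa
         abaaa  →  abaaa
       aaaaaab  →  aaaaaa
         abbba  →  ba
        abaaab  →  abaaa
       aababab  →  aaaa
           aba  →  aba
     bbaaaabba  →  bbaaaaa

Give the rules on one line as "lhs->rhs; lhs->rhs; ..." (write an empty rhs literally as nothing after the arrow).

aab->aa; abb->

  | bbaabbaa => bbaabaa => bbaaaa
  | baabbbaa => baabbaa => baabaa => baaaa
  | abaaa
  | aaaaaab => aaaaaa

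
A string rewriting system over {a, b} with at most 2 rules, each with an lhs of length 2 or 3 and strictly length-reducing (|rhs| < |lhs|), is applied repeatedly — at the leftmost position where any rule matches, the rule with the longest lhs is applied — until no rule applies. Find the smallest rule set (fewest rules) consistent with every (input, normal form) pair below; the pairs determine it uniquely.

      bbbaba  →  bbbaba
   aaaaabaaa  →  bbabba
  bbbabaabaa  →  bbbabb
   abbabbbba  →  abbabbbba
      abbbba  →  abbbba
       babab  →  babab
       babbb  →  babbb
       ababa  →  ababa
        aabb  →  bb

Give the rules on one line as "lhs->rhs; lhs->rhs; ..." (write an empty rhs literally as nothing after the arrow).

  | bbbaba
  | aaaaabaaa => baaabaaa => bbabaaa => bbabba
  | bbbabaabaa => bbbabbaa => bbbabb
  | abbabbbba

aa->; aaa->ba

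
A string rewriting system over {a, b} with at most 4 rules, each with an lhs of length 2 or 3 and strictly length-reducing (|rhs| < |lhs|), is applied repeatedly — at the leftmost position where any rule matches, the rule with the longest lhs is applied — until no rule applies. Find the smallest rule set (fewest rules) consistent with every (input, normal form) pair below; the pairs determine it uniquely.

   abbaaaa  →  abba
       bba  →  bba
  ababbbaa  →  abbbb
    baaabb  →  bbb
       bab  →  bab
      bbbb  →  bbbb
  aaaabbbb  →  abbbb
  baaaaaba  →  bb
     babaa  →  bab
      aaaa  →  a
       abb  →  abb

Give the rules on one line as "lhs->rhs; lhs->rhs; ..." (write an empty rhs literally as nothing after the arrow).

  | abbaaaa => abba
  | bba
  | ababbbaa => abbbbaa => abbbb
  | baaabb => bbb

aa->; aaa->; aab->ba; aba->ab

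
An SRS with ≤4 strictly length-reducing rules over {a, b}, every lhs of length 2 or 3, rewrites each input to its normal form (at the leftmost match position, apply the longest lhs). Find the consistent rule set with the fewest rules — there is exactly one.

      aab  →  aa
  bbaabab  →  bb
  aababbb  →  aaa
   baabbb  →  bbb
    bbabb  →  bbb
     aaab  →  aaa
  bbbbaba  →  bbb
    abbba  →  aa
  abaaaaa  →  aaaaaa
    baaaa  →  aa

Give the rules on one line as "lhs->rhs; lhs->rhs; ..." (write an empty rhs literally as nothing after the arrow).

  | aab => aa
  | bbaabab => bbab => bb
  | aababbb => aaabbb => aaabb => aaab => aaa
  | baabbb => bbb

ab->a; ba->; baa->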